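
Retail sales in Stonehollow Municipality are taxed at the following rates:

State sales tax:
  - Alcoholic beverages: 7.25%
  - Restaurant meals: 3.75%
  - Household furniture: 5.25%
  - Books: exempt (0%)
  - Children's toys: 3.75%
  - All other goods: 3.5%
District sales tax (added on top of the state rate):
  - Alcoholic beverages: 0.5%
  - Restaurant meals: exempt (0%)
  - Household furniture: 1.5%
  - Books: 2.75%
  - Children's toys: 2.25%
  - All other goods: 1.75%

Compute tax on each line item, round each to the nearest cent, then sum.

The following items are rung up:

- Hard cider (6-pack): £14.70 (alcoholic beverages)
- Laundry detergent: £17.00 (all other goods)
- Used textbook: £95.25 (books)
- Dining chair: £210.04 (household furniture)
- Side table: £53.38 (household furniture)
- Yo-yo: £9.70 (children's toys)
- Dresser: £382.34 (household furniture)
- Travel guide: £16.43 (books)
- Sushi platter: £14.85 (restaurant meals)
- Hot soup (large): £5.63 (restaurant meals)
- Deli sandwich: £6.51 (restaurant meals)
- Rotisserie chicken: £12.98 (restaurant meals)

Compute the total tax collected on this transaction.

£50.77

Hard cider (6-pack) £14.70: alcoholic beverages → 7.25% + 0.5% district = 7.75% → £1.14
Laundry detergent £17.00: all other goods → 3.5% + 1.75% district = 5.25% → £0.89
Used textbook £95.25: books → 0% + 2.75% district = 2.75% → £2.62
Dining chair £210.04: household furniture → 5.25% + 1.5% district = 6.75% → £14.18
Side table £53.38: household furniture → 5.25% + 1.5% district = 6.75% → £3.60
Yo-yo £9.70: children's toys → 3.75% + 2.25% district = 6% → £0.58
Dresser £382.34: household furniture → 5.25% + 1.5% district = 6.75% → £25.81
Travel guide £16.43: books → 0% + 2.75% district = 2.75% → £0.45
Sushi platter £14.85: restaurant meals → 3.75% + 0% district = 3.75% → £0.56
Hot soup (large) £5.63: restaurant meals → 3.75% + 0% district = 3.75% → £0.21
Deli sandwich £6.51: restaurant meals → 3.75% + 0% district = 3.75% → £0.24
Rotisserie chicken £12.98: restaurant meals → 3.75% + 0% district = 3.75% → £0.49
Total tax = £1.14 + £0.89 + £2.62 + £14.18 + £3.60 + £0.58 + £25.81 + £0.45 + £0.56 + £0.21 + £0.24 + £0.49 = £50.77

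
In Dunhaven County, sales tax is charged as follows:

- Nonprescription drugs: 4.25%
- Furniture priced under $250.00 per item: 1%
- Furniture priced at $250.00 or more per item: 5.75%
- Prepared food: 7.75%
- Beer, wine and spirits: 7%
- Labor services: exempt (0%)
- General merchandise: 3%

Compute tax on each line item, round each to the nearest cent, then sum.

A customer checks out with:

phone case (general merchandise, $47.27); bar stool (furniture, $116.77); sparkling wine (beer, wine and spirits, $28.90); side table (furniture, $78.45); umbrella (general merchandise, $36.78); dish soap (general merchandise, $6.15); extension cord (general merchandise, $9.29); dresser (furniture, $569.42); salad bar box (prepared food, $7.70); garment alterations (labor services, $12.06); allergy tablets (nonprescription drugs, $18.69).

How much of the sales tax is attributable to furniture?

$34.69

Bar stool $116.77: furniture, under $250.00 → 1% → $1.17
Side table $78.45: furniture, under $250.00 → 1% → $0.78
Dresser $569.42: furniture, $250.00 or more → 5.75% → $32.74
Tax on furniture = $1.17 + $0.78 + $32.74 = $34.69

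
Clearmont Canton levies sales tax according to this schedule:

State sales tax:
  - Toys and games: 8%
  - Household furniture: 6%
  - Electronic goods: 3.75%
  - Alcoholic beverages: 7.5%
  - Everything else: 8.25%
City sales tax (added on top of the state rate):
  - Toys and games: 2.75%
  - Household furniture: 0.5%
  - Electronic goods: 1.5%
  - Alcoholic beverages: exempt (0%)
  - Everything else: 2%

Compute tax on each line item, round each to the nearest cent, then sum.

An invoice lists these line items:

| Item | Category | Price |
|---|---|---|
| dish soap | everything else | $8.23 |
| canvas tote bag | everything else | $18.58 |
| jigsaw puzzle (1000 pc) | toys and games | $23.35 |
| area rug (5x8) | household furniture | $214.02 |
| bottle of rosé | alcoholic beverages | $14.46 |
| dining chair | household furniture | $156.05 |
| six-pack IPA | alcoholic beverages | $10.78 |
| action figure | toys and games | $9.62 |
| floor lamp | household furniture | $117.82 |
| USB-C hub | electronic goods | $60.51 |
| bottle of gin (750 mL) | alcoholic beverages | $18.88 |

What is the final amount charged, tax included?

Dish soap $8.23: everything else → 8.25% + 2% city = 10.25% → $0.84
Canvas tote bag $18.58: everything else → 8.25% + 2% city = 10.25% → $1.90
Jigsaw puzzle (1000 pc) $23.35: toys and games → 8% + 2.75% city = 10.75% → $2.51
Area rug (5x8) $214.02: household furniture → 6% + 0.5% city = 6.5% → $13.91
Bottle of rosé $14.46: alcoholic beverages → 7.5% + 0% city = 7.5% → $1.08
Dining chair $156.05: household furniture → 6% + 0.5% city = 6.5% → $10.14
Six-pack IPA $10.78: alcoholic beverages → 7.5% + 0% city = 7.5% → $0.81
Action figure $9.62: toys and games → 8% + 2.75% city = 10.75% → $1.03
Floor lamp $117.82: household furniture → 6% + 0.5% city = 6.5% → $7.66
USB-C hub $60.51: electronic goods → 3.75% + 1.5% city = 5.25% → $3.18
Bottle of gin (750 mL) $18.88: alcoholic beverages → 7.5% + 0% city = 7.5% → $1.42
Subtotal = $652.30; tax = $44.48; total due = $696.78

$696.78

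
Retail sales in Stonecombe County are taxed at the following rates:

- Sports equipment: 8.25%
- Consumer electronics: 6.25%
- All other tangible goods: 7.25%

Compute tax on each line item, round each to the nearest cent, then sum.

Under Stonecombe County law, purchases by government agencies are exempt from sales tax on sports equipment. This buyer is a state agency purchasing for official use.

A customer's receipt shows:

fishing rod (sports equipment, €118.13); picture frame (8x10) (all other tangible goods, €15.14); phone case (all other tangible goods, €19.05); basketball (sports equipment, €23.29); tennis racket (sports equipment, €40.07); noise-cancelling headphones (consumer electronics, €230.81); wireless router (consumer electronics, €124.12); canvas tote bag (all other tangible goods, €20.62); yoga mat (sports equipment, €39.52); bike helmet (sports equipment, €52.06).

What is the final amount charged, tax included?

€708.97

Fishing rod €118.13: sports equipment, buyer-exempt → 0% → €0.00
Picture frame (8x10) €15.14: all other tangible goods → 7.25% → €1.10
Phone case €19.05: all other tangible goods → 7.25% → €1.38
Basketball €23.29: sports equipment, buyer-exempt → 0% → €0.00
Tennis racket €40.07: sports equipment, buyer-exempt → 0% → €0.00
Noise-cancelling headphones €230.81: consumer electronics → 6.25% → €14.43
Wireless router €124.12: consumer electronics → 6.25% → €7.76
Canvas tote bag €20.62: all other tangible goods → 7.25% → €1.49
Yoga mat €39.52: sports equipment, buyer-exempt → 0% → €0.00
Bike helmet €52.06: sports equipment, buyer-exempt → 0% → €0.00
Subtotal = €682.81; tax = €26.16; total due = €708.97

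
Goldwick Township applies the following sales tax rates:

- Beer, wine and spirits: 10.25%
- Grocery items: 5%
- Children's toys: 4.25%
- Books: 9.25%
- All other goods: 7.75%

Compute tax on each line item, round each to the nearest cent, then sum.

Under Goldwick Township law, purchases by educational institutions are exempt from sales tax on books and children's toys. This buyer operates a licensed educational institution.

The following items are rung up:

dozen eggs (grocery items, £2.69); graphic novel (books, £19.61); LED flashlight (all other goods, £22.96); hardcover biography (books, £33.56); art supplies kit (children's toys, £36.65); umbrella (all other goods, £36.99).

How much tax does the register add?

Dozen eggs £2.69: grocery items → 5% → £0.13
Graphic novel £19.61: books, buyer-exempt → 0% → £0.00
LED flashlight £22.96: all other goods → 7.75% → £1.78
Hardcover biography £33.56: books, buyer-exempt → 0% → £0.00
Art supplies kit £36.65: children's toys, buyer-exempt → 0% → £0.00
Umbrella £36.99: all other goods → 7.75% → £2.87
Total tax = £0.13 + £1.78 + £2.87 = £4.78

£4.78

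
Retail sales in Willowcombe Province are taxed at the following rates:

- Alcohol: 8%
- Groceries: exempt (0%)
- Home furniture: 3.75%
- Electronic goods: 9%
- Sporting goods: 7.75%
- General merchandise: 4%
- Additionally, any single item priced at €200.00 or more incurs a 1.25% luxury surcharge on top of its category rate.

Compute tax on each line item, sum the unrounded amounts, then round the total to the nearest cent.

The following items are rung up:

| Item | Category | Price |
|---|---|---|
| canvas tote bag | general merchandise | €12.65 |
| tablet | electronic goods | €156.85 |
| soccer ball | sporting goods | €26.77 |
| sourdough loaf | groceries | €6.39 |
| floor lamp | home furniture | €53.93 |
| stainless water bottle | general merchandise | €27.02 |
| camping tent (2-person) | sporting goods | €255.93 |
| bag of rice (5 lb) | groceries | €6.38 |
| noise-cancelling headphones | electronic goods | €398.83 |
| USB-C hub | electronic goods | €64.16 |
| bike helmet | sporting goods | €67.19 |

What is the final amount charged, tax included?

€1170.80

Canvas tote bag €12.65: general merchandise → 4% → €0.506
Tablet €156.85: electronic goods → 9% → €14.1165
Soccer ball €26.77: sporting goods → 7.75% → €2.074675
Sourdough loaf €6.39: groceries → 0% → €0.00
Floor lamp €53.93: home furniture → 3.75% → €2.022375
Stainless water bottle €27.02: general merchandise → 4% → €1.0808
Camping tent (2-person) €255.93: sporting goods → 7.75% + 1.25% surcharge = 9% → €23.0337
Bag of rice (5 lb) €6.38: groceries → 0% → €0.00
Noise-cancelling headphones €398.83: electronic goods → 9% + 1.25% surcharge = 10.25% → €40.880075
USB-C hub €64.16: electronic goods → 9% → €5.7744
Bike helmet €67.19: sporting goods → 7.75% → €5.207225
Subtotal = €1076.10; unrounded tax = €94.69575 → €94.70; total due = €1170.80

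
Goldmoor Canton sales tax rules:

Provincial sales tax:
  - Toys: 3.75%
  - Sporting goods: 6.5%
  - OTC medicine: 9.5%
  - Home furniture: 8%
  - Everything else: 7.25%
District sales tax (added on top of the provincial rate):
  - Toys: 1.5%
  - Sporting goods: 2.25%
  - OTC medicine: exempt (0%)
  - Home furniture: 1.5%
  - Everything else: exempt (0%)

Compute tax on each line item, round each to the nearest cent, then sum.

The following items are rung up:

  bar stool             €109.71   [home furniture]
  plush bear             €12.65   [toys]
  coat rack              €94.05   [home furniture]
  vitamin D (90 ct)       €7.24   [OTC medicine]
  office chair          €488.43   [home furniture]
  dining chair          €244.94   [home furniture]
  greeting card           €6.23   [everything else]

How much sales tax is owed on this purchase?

Bar stool €109.71: home furniture → 8% + 1.5% district = 9.5% → €10.42
Plush bear €12.65: toys → 3.75% + 1.5% district = 5.25% → €0.66
Coat rack €94.05: home furniture → 8% + 1.5% district = 9.5% → €8.93
Vitamin D (90 ct) €7.24: OTC medicine → 9.5% + 0% district = 9.5% → €0.69
Office chair €488.43: home furniture → 8% + 1.5% district = 9.5% → €46.40
Dining chair €244.94: home furniture → 8% + 1.5% district = 9.5% → €23.27
Greeting card €6.23: everything else → 7.25% + 0% district = 7.25% → €0.45
Total tax = €10.42 + €0.66 + €8.93 + €0.69 + €46.40 + €23.27 + €0.45 = €90.82

€90.82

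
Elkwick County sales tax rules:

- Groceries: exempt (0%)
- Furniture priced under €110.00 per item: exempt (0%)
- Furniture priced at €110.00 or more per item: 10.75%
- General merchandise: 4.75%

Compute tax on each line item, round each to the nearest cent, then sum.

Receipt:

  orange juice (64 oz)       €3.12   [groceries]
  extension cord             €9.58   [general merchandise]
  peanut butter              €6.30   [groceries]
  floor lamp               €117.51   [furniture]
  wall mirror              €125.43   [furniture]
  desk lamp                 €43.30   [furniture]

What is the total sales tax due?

Orange juice (64 oz) €3.12: groceries → 0% → €0.00
Extension cord €9.58: general merchandise → 4.75% → €0.46
Peanut butter €6.30: groceries → 0% → €0.00
Floor lamp €117.51: furniture, €110.00 or more → 10.75% → €12.63
Wall mirror €125.43: furniture, €110.00 or more → 10.75% → €13.48
Desk lamp €43.30: furniture, under €110.00 → 0% → €0.00
Total tax = €0.46 + €12.63 + €13.48 = €26.57

€26.57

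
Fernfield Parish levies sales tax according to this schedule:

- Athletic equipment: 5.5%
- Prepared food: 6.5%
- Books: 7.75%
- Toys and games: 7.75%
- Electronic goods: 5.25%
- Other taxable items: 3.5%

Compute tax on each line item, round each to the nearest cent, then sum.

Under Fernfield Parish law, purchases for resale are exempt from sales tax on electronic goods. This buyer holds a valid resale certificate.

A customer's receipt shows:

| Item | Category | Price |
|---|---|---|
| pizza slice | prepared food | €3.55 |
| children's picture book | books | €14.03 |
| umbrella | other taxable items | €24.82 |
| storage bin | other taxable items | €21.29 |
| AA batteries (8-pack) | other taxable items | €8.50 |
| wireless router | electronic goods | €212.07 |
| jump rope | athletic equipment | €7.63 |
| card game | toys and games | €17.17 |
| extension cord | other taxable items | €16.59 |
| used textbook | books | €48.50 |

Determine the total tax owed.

€9.33

Pizza slice €3.55: prepared food → 6.5% → €0.23
Children's picture book €14.03: books → 7.75% → €1.09
Umbrella €24.82: other taxable items → 3.5% → €0.87
Storage bin €21.29: other taxable items → 3.5% → €0.75
AA batteries (8-pack) €8.50: other taxable items → 3.5% → €0.30
Wireless router €212.07: electronic goods, buyer-exempt → 0% → €0.00
Jump rope €7.63: athletic equipment → 5.5% → €0.42
Card game €17.17: toys and games → 7.75% → €1.33
Extension cord €16.59: other taxable items → 3.5% → €0.58
Used textbook €48.50: books → 7.75% → €3.76
Total tax = €0.23 + €1.09 + €0.87 + €0.75 + €0.30 + €0.42 + €1.33 + €0.58 + €3.76 = €9.33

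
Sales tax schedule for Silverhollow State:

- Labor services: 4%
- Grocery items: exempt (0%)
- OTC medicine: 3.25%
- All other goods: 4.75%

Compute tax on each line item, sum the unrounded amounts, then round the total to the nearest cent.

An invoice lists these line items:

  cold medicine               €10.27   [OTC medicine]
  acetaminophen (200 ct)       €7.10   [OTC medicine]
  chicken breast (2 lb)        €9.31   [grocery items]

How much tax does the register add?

Cold medicine €10.27: OTC medicine → 3.25% → €0.333775
Acetaminophen (200 ct) €7.10: OTC medicine → 3.25% → €0.23075
Chicken breast (2 lb) €9.31: grocery items → 0% → €0.00
Unrounded tax sum = €0.564525 → €0.56

€0.56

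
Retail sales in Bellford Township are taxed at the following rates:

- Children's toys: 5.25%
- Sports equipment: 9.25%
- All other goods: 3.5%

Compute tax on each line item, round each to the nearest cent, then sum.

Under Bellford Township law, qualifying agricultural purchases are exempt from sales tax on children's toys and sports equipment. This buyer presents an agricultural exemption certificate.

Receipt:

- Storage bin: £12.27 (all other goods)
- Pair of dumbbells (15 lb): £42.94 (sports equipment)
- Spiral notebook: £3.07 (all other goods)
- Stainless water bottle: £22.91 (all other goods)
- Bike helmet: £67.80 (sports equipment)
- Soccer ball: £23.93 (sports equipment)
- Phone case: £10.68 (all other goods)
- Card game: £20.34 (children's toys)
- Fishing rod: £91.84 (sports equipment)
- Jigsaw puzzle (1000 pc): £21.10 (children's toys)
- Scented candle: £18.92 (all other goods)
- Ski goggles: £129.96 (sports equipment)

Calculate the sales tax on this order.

£2.37

Storage bin £12.27: all other goods → 3.5% → £0.43
Pair of dumbbells (15 lb) £42.94: sports equipment, buyer-exempt → 0% → £0.00
Spiral notebook £3.07: all other goods → 3.5% → £0.11
Stainless water bottle £22.91: all other goods → 3.5% → £0.80
Bike helmet £67.80: sports equipment, buyer-exempt → 0% → £0.00
Soccer ball £23.93: sports equipment, buyer-exempt → 0% → £0.00
Phone case £10.68: all other goods → 3.5% → £0.37
Card game £20.34: children's toys, buyer-exempt → 0% → £0.00
Fishing rod £91.84: sports equipment, buyer-exempt → 0% → £0.00
Jigsaw puzzle (1000 pc) £21.10: children's toys, buyer-exempt → 0% → £0.00
Scented candle £18.92: all other goods → 3.5% → £0.66
Ski goggles £129.96: sports equipment, buyer-exempt → 0% → £0.00
Total tax = £0.43 + £0.11 + £0.80 + £0.37 + £0.66 = £2.37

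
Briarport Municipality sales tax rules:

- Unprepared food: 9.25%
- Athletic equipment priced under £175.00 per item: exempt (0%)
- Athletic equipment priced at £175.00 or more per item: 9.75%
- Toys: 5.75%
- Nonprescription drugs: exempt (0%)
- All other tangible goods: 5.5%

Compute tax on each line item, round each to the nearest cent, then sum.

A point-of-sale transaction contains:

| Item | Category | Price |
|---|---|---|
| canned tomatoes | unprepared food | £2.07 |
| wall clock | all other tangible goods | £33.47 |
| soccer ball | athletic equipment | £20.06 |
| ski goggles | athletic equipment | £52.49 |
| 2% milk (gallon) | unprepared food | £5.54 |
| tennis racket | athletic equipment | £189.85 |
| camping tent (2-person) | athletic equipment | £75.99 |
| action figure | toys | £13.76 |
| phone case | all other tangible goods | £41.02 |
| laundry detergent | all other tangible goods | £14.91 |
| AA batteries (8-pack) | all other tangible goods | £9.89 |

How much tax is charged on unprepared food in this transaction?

Canned tomatoes £2.07: unprepared food → 9.25% → £0.19
2% milk (gallon) £5.54: unprepared food → 9.25% → £0.51
Tax on unprepared food = £0.19 + £0.51 = £0.70

£0.70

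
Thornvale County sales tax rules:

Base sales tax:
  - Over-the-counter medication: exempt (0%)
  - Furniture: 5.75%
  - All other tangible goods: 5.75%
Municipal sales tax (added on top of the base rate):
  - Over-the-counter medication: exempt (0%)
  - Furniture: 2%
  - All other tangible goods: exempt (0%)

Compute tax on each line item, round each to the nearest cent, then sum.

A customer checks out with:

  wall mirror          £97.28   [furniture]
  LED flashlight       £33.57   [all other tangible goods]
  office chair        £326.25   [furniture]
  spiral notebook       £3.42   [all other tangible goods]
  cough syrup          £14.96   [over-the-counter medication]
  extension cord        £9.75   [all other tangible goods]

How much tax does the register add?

£35.51

Wall mirror £97.28: furniture → 5.75% + 2% municipal = 7.75% → £7.54
LED flashlight £33.57: all other tangible goods → 5.75% + 0% municipal = 5.75% → £1.93
Office chair £326.25: furniture → 5.75% + 2% municipal = 7.75% → £25.28
Spiral notebook £3.42: all other tangible goods → 5.75% + 0% municipal = 5.75% → £0.20
Cough syrup £14.96: over-the-counter medication → 0% + 0% municipal = 0% → £0.00
Extension cord £9.75: all other tangible goods → 5.75% + 0% municipal = 5.75% → £0.56
Total tax = £7.54 + £1.93 + £25.28 + £0.20 + £0.56 = £35.51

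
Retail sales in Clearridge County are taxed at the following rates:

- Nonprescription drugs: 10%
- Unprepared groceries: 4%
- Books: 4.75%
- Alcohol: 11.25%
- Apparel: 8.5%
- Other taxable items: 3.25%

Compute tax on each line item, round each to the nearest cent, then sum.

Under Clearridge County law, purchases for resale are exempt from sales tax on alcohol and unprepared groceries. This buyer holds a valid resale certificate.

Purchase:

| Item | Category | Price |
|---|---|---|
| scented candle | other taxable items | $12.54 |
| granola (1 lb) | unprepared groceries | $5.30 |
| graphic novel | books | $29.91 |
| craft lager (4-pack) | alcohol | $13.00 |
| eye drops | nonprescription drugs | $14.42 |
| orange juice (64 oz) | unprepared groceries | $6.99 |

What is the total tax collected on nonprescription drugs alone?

Eye drops $14.42: nonprescription drugs → 10% → $1.44
Tax on nonprescription drugs = $1.44

$1.44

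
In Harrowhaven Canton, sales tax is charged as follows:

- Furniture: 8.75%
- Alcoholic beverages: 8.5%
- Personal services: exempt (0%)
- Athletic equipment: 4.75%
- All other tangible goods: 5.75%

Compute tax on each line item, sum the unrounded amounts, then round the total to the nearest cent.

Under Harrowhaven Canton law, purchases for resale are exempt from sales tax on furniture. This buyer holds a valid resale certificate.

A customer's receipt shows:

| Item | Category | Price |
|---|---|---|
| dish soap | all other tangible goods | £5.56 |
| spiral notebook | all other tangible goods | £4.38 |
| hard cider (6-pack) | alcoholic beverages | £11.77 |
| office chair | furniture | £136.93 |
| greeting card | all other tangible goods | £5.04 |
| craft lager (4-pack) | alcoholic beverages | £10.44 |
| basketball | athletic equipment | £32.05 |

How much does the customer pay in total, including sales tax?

£210.44

Dish soap £5.56: all other tangible goods → 5.75% → £0.3197
Spiral notebook £4.38: all other tangible goods → 5.75% → £0.25185
Hard cider (6-pack) £11.77: alcoholic beverages → 8.5% → £1.00045
Office chair £136.93: furniture, buyer-exempt → 0% → £0.00
Greeting card £5.04: all other tangible goods → 5.75% → £0.2898
Craft lager (4-pack) £10.44: alcoholic beverages → 8.5% → £0.8874
Basketball £32.05: athletic equipment → 4.75% → £1.522375
Subtotal = £206.17; unrounded tax = £4.271575 → £4.27; total due = £210.44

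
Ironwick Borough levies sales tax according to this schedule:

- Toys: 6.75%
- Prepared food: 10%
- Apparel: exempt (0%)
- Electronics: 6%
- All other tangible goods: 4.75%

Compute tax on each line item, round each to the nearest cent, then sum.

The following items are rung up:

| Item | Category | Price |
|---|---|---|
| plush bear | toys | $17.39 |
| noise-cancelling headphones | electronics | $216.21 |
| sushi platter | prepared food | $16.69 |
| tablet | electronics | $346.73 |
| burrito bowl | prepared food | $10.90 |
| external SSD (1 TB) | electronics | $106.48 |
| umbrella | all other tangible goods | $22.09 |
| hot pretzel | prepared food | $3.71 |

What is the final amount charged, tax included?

$785.71

Plush bear $17.39: toys → 6.75% → $1.17
Noise-cancelling headphones $216.21: electronics → 6% → $12.97
Sushi platter $16.69: prepared food → 10% → $1.67
Tablet $346.73: electronics → 6% → $20.80
Burrito bowl $10.90: prepared food → 10% → $1.09
External SSD (1 TB) $106.48: electronics → 6% → $6.39
Umbrella $22.09: all other tangible goods → 4.75% → $1.05
Hot pretzel $3.71: prepared food → 10% → $0.37
Subtotal = $740.20; tax = $45.51; total due = $785.71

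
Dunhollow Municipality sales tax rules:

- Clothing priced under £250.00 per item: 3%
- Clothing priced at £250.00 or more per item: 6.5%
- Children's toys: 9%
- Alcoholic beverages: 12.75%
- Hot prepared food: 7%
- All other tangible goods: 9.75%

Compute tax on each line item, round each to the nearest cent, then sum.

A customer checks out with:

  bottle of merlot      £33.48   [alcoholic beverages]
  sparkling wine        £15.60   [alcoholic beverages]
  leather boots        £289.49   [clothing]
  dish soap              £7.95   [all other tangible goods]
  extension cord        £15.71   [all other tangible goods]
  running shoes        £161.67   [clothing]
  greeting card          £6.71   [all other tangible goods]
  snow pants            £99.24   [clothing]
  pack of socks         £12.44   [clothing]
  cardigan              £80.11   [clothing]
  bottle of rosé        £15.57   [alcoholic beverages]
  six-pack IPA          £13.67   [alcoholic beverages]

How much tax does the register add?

Bottle of merlot £33.48: alcoholic beverages → 12.75% → £4.27
Sparkling wine £15.60: alcoholic beverages → 12.75% → £1.99
Leather boots £289.49: clothing, £250.00 or more → 6.5% → £18.82
Dish soap £7.95: all other tangible goods → 9.75% → £0.78
Extension cord £15.71: all other tangible goods → 9.75% → £1.53
Running shoes £161.67: clothing, under £250.00 → 3% → £4.85
Greeting card £6.71: all other tangible goods → 9.75% → £0.65
Snow pants £99.24: clothing, under £250.00 → 3% → £2.98
Pack of socks £12.44: clothing, under £250.00 → 3% → £0.37
Cardigan £80.11: clothing, under £250.00 → 3% → £2.40
Bottle of rosé £15.57: alcoholic beverages → 12.75% → £1.99
Six-pack IPA £13.67: alcoholic beverages → 12.75% → £1.74
Total tax = £4.27 + £1.99 + £18.82 + £0.78 + £1.53 + £4.85 + £0.65 + £2.98 + £0.37 + £2.40 + £1.99 + £1.74 = £42.37

£42.37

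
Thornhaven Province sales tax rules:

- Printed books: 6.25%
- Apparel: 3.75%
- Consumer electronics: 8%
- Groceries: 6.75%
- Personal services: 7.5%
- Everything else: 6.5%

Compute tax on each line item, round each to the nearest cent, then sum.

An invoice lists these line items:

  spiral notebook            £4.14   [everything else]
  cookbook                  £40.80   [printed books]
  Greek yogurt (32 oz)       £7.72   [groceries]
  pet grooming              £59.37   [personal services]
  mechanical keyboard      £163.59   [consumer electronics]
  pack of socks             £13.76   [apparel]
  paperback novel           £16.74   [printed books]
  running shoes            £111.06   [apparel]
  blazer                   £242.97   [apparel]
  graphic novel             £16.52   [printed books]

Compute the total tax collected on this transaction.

Spiral notebook £4.14: everything else → 6.5% → £0.27
Cookbook £40.80: printed books → 6.25% → £2.55
Greek yogurt (32 oz) £7.72: groceries → 6.75% → £0.52
Pet grooming £59.37: personal services → 7.5% → £4.45
Mechanical keyboard £163.59: consumer electronics → 8% → £13.09
Pack of socks £13.76: apparel → 3.75% → £0.52
Paperback novel £16.74: printed books → 6.25% → £1.05
Running shoes £111.06: apparel → 3.75% → £4.16
Blazer £242.97: apparel → 3.75% → £9.11
Graphic novel £16.52: printed books → 6.25% → £1.03
Total tax = £0.27 + £2.55 + £0.52 + £4.45 + £13.09 + £0.52 + £1.05 + £4.16 + £9.11 + £1.03 = £36.75

£36.75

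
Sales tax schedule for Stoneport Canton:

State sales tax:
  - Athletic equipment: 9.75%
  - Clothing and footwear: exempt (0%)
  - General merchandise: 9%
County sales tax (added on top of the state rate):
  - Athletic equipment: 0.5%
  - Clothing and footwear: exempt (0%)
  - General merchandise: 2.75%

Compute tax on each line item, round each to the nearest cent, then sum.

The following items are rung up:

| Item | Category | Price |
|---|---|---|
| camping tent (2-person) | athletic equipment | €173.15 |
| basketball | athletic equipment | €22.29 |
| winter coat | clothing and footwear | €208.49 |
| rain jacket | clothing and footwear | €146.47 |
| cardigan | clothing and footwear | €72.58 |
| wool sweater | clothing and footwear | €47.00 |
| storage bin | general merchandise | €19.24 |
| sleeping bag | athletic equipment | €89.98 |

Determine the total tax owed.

€31.51

Camping tent (2-person) €173.15: athletic equipment → 9.75% + 0.5% county = 10.25% → €17.75
Basketball €22.29: athletic equipment → 9.75% + 0.5% county = 10.25% → €2.28
Winter coat €208.49: clothing and footwear → 0% + 0% county = 0% → €0.00
Rain jacket €146.47: clothing and footwear → 0% + 0% county = 0% → €0.00
Cardigan €72.58: clothing and footwear → 0% + 0% county = 0% → €0.00
Wool sweater €47.00: clothing and footwear → 0% + 0% county = 0% → €0.00
Storage bin €19.24: general merchandise → 9% + 2.75% county = 11.75% → €2.26
Sleeping bag €89.98: athletic equipment → 9.75% + 0.5% county = 10.25% → €9.22
Total tax = €17.75 + €2.28 + €2.26 + €9.22 = €31.51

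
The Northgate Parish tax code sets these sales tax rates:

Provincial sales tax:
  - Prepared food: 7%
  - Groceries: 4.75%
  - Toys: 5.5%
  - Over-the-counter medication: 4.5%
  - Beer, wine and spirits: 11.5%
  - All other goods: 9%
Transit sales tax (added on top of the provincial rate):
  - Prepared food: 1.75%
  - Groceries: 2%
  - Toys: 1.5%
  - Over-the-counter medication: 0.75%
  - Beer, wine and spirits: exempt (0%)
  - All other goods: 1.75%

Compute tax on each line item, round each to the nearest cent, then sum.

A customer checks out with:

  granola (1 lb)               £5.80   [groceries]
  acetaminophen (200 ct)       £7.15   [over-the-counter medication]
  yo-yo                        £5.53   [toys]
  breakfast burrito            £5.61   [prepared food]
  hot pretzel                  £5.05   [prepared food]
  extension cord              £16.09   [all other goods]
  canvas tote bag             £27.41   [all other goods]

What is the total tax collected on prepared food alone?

Breakfast burrito £5.61: prepared food → 7% + 1.75% transit = 8.75% → £0.49
Hot pretzel £5.05: prepared food → 7% + 1.75% transit = 8.75% → £0.44
Tax on prepared food = £0.49 + £0.44 = £0.93

£0.93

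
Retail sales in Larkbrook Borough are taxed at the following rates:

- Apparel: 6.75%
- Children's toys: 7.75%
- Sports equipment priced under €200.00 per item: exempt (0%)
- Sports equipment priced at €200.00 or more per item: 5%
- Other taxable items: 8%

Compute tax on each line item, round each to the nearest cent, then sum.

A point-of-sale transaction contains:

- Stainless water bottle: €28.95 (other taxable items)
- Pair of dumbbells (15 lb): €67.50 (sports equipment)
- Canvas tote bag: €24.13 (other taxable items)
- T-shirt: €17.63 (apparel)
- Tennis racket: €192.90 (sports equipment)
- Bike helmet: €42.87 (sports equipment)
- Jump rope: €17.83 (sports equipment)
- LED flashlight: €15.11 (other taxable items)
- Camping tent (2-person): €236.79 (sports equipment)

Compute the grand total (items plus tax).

€662.20

Stainless water bottle €28.95: other taxable items → 8% → €2.32
Pair of dumbbells (15 lb) €67.50: sports equipment, under €200.00 → 0% → €0.00
Canvas tote bag €24.13: other taxable items → 8% → €1.93
T-shirt €17.63: apparel → 6.75% → €1.19
Tennis racket €192.90: sports equipment, under €200.00 → 0% → €0.00
Bike helmet €42.87: sports equipment, under €200.00 → 0% → €0.00
Jump rope €17.83: sports equipment, under €200.00 → 0% → €0.00
LED flashlight €15.11: other taxable items → 8% → €1.21
Camping tent (2-person) €236.79: sports equipment, €200.00 or more → 5% → €11.84
Subtotal = €643.71; tax = €18.49; total due = €662.20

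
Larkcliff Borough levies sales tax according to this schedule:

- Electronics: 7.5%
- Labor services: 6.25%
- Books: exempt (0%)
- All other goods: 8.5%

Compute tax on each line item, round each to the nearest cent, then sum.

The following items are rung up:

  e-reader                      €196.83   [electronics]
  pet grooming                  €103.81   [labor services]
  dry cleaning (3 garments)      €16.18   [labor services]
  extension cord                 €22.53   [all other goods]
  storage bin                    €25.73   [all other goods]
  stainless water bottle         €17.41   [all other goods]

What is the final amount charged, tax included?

€410.34

E-reader €196.83: electronics → 7.5% → €14.76
Pet grooming €103.81: labor services → 6.25% → €6.49
Dry cleaning (3 garments) €16.18: labor services → 6.25% → €1.01
Extension cord €22.53: all other goods → 8.5% → €1.92
Storage bin €25.73: all other goods → 8.5% → €2.19
Stainless water bottle €17.41: all other goods → 8.5% → €1.48
Subtotal = €382.49; tax = €27.85; total due = €410.34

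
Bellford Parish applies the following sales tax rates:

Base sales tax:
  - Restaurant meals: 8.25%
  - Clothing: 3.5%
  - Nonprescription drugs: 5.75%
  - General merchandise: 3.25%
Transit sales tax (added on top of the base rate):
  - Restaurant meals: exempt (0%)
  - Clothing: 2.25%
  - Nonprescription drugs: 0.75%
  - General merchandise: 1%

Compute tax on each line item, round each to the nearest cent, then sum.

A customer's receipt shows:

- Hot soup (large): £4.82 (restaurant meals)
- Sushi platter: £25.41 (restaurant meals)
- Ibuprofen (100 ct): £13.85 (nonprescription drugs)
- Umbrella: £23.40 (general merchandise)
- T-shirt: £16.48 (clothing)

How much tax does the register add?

£5.34

Hot soup (large) £4.82: restaurant meals → 8.25% + 0% transit = 8.25% → £0.40
Sushi platter £25.41: restaurant meals → 8.25% + 0% transit = 8.25% → £2.10
Ibuprofen (100 ct) £13.85: nonprescription drugs → 5.75% + 0.75% transit = 6.5% → £0.90
Umbrella £23.40: general merchandise → 3.25% + 1% transit = 4.25% → £0.99
T-shirt £16.48: clothing → 3.5% + 2.25% transit = 5.75% → £0.95
Total tax = £0.40 + £2.10 + £0.90 + £0.99 + £0.95 = £5.34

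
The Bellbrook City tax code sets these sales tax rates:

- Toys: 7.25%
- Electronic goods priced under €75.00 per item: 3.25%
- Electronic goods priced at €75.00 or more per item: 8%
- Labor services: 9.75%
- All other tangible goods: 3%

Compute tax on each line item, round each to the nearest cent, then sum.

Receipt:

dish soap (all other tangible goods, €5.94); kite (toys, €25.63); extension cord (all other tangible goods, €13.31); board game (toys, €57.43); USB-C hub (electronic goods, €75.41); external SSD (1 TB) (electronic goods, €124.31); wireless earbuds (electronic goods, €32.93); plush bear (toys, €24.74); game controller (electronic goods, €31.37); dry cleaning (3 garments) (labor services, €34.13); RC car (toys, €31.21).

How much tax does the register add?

Dish soap €5.94: all other tangible goods → 3% → €0.18
Kite €25.63: toys → 7.25% → €1.86
Extension cord €13.31: all other tangible goods → 3% → €0.40
Board game €57.43: toys → 7.25% → €4.16
USB-C hub €75.41: electronic goods, €75.00 or more → 8% → €6.03
External SSD (1 TB) €124.31: electronic goods, €75.00 or more → 8% → €9.94
Wireless earbuds €32.93: electronic goods, under €75.00 → 3.25% → €1.07
Plush bear €24.74: toys → 7.25% → €1.79
Game controller €31.37: electronic goods, under €75.00 → 3.25% → €1.02
Dry cleaning (3 garments) €34.13: labor services → 9.75% → €3.33
RC car €31.21: toys → 7.25% → €2.26
Total tax = €0.18 + €1.86 + €0.40 + €4.16 + €6.03 + €9.94 + €1.07 + €1.79 + €1.02 + €3.33 + €2.26 = €32.04

€32.04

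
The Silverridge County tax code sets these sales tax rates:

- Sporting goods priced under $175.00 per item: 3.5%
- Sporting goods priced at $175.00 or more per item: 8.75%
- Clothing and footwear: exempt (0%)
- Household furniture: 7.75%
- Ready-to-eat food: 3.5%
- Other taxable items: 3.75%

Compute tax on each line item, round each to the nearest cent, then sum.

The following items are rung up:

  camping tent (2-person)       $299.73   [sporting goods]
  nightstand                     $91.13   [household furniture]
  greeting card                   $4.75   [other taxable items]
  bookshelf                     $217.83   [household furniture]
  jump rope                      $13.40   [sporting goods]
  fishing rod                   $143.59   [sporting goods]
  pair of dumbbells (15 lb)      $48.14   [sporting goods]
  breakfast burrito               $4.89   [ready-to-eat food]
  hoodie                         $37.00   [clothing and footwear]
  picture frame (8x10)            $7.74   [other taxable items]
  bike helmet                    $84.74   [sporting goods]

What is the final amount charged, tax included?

$1013.90

Camping tent (2-person) $299.73: sporting goods, $175.00 or more → 8.75% → $26.23
Nightstand $91.13: household furniture → 7.75% → $7.06
Greeting card $4.75: other taxable items → 3.75% → $0.18
Bookshelf $217.83: household furniture → 7.75% → $16.88
Jump rope $13.40: sporting goods, under $175.00 → 3.5% → $0.47
Fishing rod $143.59: sporting goods, under $175.00 → 3.5% → $5.03
Pair of dumbbells (15 lb) $48.14: sporting goods, under $175.00 → 3.5% → $1.68
Breakfast burrito $4.89: ready-to-eat food → 3.5% → $0.17
Hoodie $37.00: clothing and footwear → 0% → $0.00
Picture frame (8x10) $7.74: other taxable items → 3.75% → $0.29
Bike helmet $84.74: sporting goods, under $175.00 → 3.5% → $2.97
Subtotal = $952.94; tax = $60.96; total due = $1013.90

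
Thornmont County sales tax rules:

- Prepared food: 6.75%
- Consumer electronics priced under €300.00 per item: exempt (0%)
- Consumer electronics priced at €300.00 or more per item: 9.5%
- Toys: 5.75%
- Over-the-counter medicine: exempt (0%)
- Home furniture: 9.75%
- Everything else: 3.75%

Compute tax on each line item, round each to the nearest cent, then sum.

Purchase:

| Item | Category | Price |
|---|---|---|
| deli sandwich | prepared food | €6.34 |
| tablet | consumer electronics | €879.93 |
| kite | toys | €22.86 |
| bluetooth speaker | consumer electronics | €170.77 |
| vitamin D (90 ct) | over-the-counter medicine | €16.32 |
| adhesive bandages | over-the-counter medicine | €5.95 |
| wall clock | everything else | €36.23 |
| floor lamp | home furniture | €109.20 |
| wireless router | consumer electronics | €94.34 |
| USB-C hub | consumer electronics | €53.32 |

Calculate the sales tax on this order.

€97.34

Deli sandwich €6.34: prepared food → 6.75% → €0.43
Tablet €879.93: consumer electronics, €300.00 or more → 9.5% → €83.59
Kite €22.86: toys → 5.75% → €1.31
Bluetooth speaker €170.77: consumer electronics, under €300.00 → 0% → €0.00
Vitamin D (90 ct) €16.32: over-the-counter medicine → 0% → €0.00
Adhesive bandages €5.95: over-the-counter medicine → 0% → €0.00
Wall clock €36.23: everything else → 3.75% → €1.36
Floor lamp €109.20: home furniture → 9.75% → €10.65
Wireless router €94.34: consumer electronics, under €300.00 → 0% → €0.00
USB-C hub €53.32: consumer electronics, under €300.00 → 0% → €0.00
Total tax = €0.43 + €83.59 + €1.31 + €1.36 + €10.65 = €97.34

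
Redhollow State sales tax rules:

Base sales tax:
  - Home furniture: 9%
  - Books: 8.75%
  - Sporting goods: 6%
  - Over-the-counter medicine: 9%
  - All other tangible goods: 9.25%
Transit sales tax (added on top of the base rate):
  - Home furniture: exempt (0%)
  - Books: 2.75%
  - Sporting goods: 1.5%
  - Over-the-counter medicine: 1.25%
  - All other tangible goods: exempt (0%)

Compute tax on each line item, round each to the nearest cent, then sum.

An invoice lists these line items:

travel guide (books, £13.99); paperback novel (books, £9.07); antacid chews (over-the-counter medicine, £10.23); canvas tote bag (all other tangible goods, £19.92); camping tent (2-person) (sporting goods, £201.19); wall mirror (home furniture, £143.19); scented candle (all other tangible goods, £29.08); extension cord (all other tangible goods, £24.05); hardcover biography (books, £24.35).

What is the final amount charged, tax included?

£516.30

Travel guide £13.99: books → 8.75% + 2.75% transit = 11.5% → £1.61
Paperback novel £9.07: books → 8.75% + 2.75% transit = 11.5% → £1.04
Antacid chews £10.23: over-the-counter medicine → 9% + 1.25% transit = 10.25% → £1.05
Canvas tote bag £19.92: all other tangible goods → 9.25% + 0% transit = 9.25% → £1.84
Camping tent (2-person) £201.19: sporting goods → 6% + 1.5% transit = 7.5% → £15.09
Wall mirror £143.19: home furniture → 9% + 0% transit = 9% → £12.89
Scented candle £29.08: all other tangible goods → 9.25% + 0% transit = 9.25% → £2.69
Extension cord £24.05: all other tangible goods → 9.25% + 0% transit = 9.25% → £2.22
Hardcover biography £24.35: books → 8.75% + 2.75% transit = 11.5% → £2.80
Subtotal = £475.07; tax = £41.23; total due = £516.30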